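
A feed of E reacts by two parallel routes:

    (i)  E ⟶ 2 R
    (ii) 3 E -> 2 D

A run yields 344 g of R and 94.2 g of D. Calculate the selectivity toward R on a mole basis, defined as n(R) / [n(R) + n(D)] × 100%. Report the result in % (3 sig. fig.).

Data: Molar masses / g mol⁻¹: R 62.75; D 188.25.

91.6 %

n(R) = 344 / 62.75 = 5.482 mol
n(D) = 94.2 / 188.25 = 0.5004 mol
selectivity = 5.482/(5.482+0.5004) × 100 = 91.64 %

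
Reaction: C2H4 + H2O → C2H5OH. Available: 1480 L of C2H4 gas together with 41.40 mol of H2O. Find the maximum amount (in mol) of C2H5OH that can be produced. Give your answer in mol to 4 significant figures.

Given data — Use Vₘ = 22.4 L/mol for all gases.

41.40 mol

n(C2H4) = 1480 / 22.4 = 66.07 mol
n(H2O) = 41.40 mol
n/ν for C2H4 = 66.07/1 = 66.07
n/ν for H2O = 41.40/1 = 41.40
Smallest n/ν is H2O → limiting reagent.
n(C2H5OH) = (1/1) × 41.40 = 41.40 mol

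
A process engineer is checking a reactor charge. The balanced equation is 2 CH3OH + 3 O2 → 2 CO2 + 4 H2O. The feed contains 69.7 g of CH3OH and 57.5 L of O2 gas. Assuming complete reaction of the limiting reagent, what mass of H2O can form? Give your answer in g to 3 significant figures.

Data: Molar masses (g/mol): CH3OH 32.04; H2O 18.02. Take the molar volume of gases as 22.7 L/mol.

n(CH3OH) = 69.70 / 32.04 = 2.175 mol
n(O2) = 57.50 / 22.7 = 2.533 mol
n/ν for CH3OH = 2.175/2 = 1.088
n/ν for O2 = 2.533/3 = 0.8443
Smallest n/ν is O2 → limiting reagent.
n(H2O) = (4/3) × 2.533 = 3.377 mol
mass = 3.377 × 18.02 = 60.85 g

60.9 g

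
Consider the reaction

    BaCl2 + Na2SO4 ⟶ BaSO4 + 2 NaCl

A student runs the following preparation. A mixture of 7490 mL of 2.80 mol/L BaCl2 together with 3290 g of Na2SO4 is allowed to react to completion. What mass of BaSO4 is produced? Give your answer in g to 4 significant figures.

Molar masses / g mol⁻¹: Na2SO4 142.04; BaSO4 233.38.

n(BaCl2) = 2.80 × 7490/1000 = 20.97 mol
n(Na2SO4) = 3290 / 142.04 = 23.16 mol
n/ν → BaCl2: 20.97, Na2SO4: 23.16; BaCl2 is limiting.
n(BaSO4) = (1/1) × 20.97 = 20.97 mol
mass = 20.97 × 233.38 = 4894 g

4894 g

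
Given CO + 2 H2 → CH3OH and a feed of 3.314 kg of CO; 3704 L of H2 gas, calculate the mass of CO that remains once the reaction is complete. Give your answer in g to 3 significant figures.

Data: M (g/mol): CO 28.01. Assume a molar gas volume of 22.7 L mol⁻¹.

n(CO) = 3.314×1000 / 28.01 = 118.3 mol
n(H2) = 3704 / 22.7 = 163.2 mol
n/ν for CO = 118.3/1 = 118.3
n/ν for H2 = 163.2/2 = 81.60
Smallest n/ν is H2 → limiting reagent.
CO consumed = (1/2) × 163.2 = 81.60 mol
CO remaining = 118.3 − 81.60 = 36.70 mol
mass = 36.70 × 28.01 = 1028 g

1030 g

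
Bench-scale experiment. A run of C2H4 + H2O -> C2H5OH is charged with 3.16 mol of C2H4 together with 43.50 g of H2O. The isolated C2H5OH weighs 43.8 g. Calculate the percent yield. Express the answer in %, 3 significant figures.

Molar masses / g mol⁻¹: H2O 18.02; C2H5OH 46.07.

n(C2H4) = 3.160 mol
n(H2O) = 43.50 / 18.02 = 2.414 mol
n/ν for C2H4 = 3.160/1 = 3.160
n/ν for H2O = 2.414/1 = 2.414
Smallest n/ν is H2O → limiting reagent.
theoretical n(C2H5OH) = (1/1) × 2.414 = 2.414 mol → 111.2 g
% yield = 43.8 / 111.2 × 100 = 39.39 %

39.4 %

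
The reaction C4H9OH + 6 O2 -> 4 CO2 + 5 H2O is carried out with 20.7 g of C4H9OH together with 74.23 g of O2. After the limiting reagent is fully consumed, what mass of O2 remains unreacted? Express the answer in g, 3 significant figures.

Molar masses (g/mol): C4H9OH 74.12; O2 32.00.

20.6 g

n(C4H9OH) = 20.70 / 74.12 = 0.2793 mol
n(O2) = 74.23 / 32.00 = 2.320 mol
n/ν → C4H9OH: 0.2793, O2: 0.3867; C4H9OH is limiting.
O2 consumed = (6/1) × 0.2793 = 1.676 mol
O2 remaining = 2.320 − 1.676 = 0.6440 mol
mass = 0.6440 × 32.00 = 20.61 g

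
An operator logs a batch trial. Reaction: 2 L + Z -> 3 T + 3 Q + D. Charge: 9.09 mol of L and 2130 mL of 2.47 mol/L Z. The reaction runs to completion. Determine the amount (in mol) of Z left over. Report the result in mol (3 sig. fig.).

0.716 mol

n(L) = 9.090 mol
n(Z) = 2.47 × 2130/1000 = 5.261 mol
n/ν → L: 4.545, Z: 5.261; L is limiting.
Z consumed = (1/2) × 9.090 = 4.545 mol
Z remaining = 5.261 − 4.545 = 0.7160 mol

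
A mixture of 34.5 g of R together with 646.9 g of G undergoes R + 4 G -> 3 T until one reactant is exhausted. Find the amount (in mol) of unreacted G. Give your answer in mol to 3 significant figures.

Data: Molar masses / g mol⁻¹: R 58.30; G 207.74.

0.747 mol

n(R) = 34.50 / 58.30 = 0.5918 mol
n(G) = 646.9 / 207.74 = 3.114 mol
n/ν → R: 0.5918, G: 0.7785; R is limiting.
G consumed = (4/1) × 0.5918 = 2.367 mol
G remaining = 3.114 − 2.367 = 0.7470 mol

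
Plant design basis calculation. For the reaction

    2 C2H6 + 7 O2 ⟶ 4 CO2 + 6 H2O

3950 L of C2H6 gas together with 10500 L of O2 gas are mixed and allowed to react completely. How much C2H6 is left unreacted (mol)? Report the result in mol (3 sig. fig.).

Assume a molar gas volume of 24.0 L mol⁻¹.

39.6 mol

n(C2H6) = 3950 / 24.0 = 164.6 mol
n(O2) = 10500 / 24.0 = 437.5 mol
n/ν for C2H6 = 164.6/2 = 82.30
n/ν for O2 = 437.5/7 = 62.50
Smallest n/ν is O2 → limiting reagent.
C2H6 consumed = (2/7) × 437.5 = 125.0 mol
C2H6 remaining = 164.6 − 125.0 = 39.60 mol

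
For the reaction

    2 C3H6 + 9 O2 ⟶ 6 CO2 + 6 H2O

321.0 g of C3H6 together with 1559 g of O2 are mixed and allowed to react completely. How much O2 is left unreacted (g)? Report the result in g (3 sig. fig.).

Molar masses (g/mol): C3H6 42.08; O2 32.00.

n(C3H6) = 321.0 / 42.08 = 7.628 mol
n(O2) = 1559 / 32.00 = 48.72 mol
n/ν for C3H6 = 7.628/2 = 3.814
n/ν for O2 = 48.72/9 = 5.413
Smallest n/ν is C3H6 → limiting reagent.
O2 consumed = (9/2) × 7.628 = 34.33 mol
O2 remaining = 48.72 − 34.33 = 14.39 mol
mass = 14.39 × 32.00 = 460.5 g

461 g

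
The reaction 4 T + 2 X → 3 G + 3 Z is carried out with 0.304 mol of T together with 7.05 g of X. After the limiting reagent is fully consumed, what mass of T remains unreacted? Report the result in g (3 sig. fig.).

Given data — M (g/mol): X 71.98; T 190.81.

n(T) = 0.3040 mol
n(X) = 7.050 / 71.98 = 0.09794 mol
n/ν → T: 0.07600, X: 0.04897; X is limiting.
T consumed = (4/2) × 0.09794 = 0.1959 mol
T remaining = 0.3040 − 0.1959 = 0.1081 mol
mass = 0.1081 × 190.81 = 20.63 g

20.6 g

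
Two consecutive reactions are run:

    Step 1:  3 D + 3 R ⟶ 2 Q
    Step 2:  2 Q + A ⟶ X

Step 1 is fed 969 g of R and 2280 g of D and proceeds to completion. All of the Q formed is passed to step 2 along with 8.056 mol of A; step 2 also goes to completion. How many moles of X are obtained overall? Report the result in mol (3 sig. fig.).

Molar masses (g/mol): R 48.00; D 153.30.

Step 1:
n(R) = 969.0 / 48.00 = 20.19 mol
n(D) = 2280 / 153.30 = 14.87 mol
n/ν for R = 20.19/3 = 6.730
n/ν for D = 14.87/3 = 4.957
Smallest n/ν is D → limiting reagent.
n(Q) produced = (2/3) × 14.87 = 9.913 mol
Step 2:
n(Q) available = 9.913 mol
n(A) = 8.056 mol
n/ν for Q = 9.913/2 = 4.957
n/ν for A = 8.056/1 = 8.056
Smallest n/ν is Q → limiting reagent.
n(X) = (1/2) × 9.913 = 4.957 mol

4.96 mol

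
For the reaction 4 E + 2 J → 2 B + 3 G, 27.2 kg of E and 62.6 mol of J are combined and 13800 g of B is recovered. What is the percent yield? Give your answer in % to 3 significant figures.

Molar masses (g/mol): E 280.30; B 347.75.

n(E) = 27.20×1000 / 280.30 = 97.04 mol
n(J) = 62.60 mol
n/ν → E: 24.26, J: 31.30; E is limiting.
theoretical n(B) = (2/4) × 97.04 = 48.52 mol → 16870 g
% yield = 13800 / 16870 × 100 = 81.80 %

81.8 %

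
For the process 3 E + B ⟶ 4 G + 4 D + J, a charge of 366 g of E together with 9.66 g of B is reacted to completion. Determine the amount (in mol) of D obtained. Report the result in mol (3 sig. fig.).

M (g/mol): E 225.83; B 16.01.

n(E) = 366.0 / 225.83 = 1.621 mol
n(B) = 9.660 / 16.01 = 0.6034 mol
n/ν for E = 1.621/3 = 0.5403
n/ν for B = 0.6034/1 = 0.6034
Smallest n/ν is E → limiting reagent.
n(D) = (4/3) × 1.621 = 2.161 mol

2.16 mol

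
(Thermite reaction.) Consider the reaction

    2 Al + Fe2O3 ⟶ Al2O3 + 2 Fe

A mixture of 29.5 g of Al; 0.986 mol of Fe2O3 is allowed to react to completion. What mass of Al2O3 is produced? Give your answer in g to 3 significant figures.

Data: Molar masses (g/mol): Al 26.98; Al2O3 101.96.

55.7 g

n(Al) = 29.50 / 26.98 = 1.093 mol
n(Fe2O3) = 0.9860 mol
n/ν → Al: 0.5465, Fe2O3: 0.9860; Al is limiting.
n(Al2O3) = (1/2) × 1.093 = 0.5465 mol
mass = 0.5465 × 101.96 = 55.72 g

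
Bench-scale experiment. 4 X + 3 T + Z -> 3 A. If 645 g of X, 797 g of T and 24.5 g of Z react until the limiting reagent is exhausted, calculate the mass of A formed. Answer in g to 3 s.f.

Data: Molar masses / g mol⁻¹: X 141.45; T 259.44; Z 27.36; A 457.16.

1230 g

n(X) = 645.0 / 141.45 = 4.560 mol
n(T) = 797.0 / 259.44 = 3.072 mol
n(Z) = 24.50 / 27.36 = 0.8955 mol
n/ν for X = 4.560/4 = 1.140
n/ν for T = 3.072/3 = 1.024
n/ν for Z = 0.8955/1 = 0.8955
Smallest n/ν is Z → limiting reagent.
n(A) = (3/1) × 0.8955 = 2.687 mol
mass = 2.687 × 457.16 = 1228 g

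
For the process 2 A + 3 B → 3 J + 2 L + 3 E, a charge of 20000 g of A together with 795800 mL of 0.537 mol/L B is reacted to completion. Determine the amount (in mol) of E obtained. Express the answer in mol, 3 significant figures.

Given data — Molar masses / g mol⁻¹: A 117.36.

256 mol

n(A) = 20000 / 117.36 = 170.4 mol
n(B) = 0.537 × 795800/1000 = 427.3 mol
n/ν → A: 85.20, B: 142.4; A is limiting.
n(E) = (3/2) × 170.4 = 255.6 mol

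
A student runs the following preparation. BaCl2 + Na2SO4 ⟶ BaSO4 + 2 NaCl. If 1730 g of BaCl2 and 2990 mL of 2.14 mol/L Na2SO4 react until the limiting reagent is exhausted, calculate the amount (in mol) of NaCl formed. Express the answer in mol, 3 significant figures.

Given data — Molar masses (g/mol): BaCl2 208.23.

n(BaCl2) = 1730 / 208.23 = 8.308 mol
n(Na2SO4) = 2.14 × 2990/1000 = 6.399 mol
n/ν for BaCl2 = 8.308/1 = 8.308
n/ν for Na2SO4 = 6.399/1 = 6.399
Smallest n/ν is Na2SO4 → limiting reagent.
n(NaCl) = (2/1) × 6.399 = 12.80 mol

12.8 mol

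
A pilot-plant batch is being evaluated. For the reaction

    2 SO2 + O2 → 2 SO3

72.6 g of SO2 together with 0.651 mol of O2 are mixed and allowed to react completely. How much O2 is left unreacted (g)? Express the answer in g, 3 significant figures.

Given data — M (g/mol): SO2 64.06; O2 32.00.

2.70 g

n(SO2) = 72.60 / 64.06 = 1.133 mol
n(O2) = 0.6510 mol
n/ν for SO2 = 1.133/2 = 0.5665
n/ν for O2 = 0.6510/1 = 0.6510
Smallest n/ν is SO2 → limiting reagent.
O2 consumed = (1/2) × 1.133 = 0.5665 mol
O2 remaining = 0.6510 − 0.5665 = 0.08450 mol
mass = 0.08450 × 32.00 = 2.704 g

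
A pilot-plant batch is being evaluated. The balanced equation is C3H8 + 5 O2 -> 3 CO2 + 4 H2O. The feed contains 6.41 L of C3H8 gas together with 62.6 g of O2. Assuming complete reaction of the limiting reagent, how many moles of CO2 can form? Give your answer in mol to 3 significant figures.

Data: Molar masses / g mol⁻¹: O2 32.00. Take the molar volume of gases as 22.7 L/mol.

0.847 mol

n(C3H8) = 6.410 / 22.7 = 0.2824 mol
n(O2) = 62.60 / 32.00 = 1.956 mol
n/ν for C3H8 = 0.2824/1 = 0.2824
n/ν for O2 = 1.956/5 = 0.3912
Smallest n/ν is C3H8 → limiting reagent.
n(CO2) = (3/1) × 0.2824 = 0.8472 mol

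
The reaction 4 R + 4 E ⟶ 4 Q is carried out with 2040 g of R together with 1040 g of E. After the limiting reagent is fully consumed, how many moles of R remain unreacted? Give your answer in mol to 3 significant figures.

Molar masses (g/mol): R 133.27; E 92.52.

4.07 mol

n(R) = 2040 / 133.27 = 15.31 mol
n(E) = 1040 / 92.52 = 11.24 mol
n/ν for R = 15.31/4 = 3.828
n/ν for E = 11.24/4 = 2.810
Smallest n/ν is E → limiting reagent.
R consumed = (4/4) × 11.24 = 11.24 mol
R remaining = 15.31 − 11.24 = 4.070 mol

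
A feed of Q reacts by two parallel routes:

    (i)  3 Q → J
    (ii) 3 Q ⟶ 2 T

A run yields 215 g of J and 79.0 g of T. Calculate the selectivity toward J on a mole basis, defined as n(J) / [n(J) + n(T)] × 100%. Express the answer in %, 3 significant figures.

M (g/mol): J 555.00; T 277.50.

n(J) = 215 / 555.00 = 0.3874 mol
n(T) = 79.0 / 277.50 = 0.2847 mol
selectivity = 0.3874/(0.3874+0.2847) × 100 = 57.64 %

57.6 %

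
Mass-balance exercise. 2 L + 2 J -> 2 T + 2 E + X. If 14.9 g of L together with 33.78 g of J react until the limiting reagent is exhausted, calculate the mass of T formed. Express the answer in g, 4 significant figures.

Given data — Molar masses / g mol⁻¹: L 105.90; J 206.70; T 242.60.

n(L) = 14.90 / 105.90 = 0.1407 mol
n(J) = 33.78 / 206.70 = 0.1634 mol
n/ν for L = 0.1407/2 = 0.07035
n/ν for J = 0.1634/2 = 0.08170
Smallest n/ν is L → limiting reagent.
n(T) = (2/2) × 0.1407 = 0.1407 mol
mass = 0.1407 × 242.60 = 34.13 g

34.13 g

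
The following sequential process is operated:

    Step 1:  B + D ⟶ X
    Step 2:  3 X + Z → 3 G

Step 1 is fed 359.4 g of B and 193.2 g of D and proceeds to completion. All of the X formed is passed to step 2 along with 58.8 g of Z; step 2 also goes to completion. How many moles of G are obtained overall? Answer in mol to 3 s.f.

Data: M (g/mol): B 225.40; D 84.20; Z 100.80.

Step 1:
n(B) = 359.4 / 225.40 = 1.594 mol
n(D) = 193.2 / 84.20 = 2.295 mol
n/ν → B: 1.594, D: 2.295; B is limiting.
n(X) produced = (1/1) × 1.594 = 1.594 mol
Step 2:
n(X) available = 1.594 mol
n(Z) = 58.80 / 100.80 = 0.5833 mol
n/ν → X: 0.5313, Z: 0.5833; X is limiting.
n(G) = (3/3) × 1.594 = 1.594 mol

1.59 mol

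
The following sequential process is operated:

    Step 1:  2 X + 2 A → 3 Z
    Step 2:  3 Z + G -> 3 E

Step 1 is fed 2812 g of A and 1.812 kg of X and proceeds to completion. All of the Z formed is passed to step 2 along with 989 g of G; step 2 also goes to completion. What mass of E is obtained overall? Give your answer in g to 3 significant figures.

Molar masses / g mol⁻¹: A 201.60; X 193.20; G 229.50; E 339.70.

Step 1:
n(A) = 2812 / 201.60 = 13.95 mol
n(X) = 1.812×1000 / 193.20 = 9.379 mol
n/ν → A: 6.975, X: 4.690; X is limiting.
n(Z) produced = (3/2) × 9.379 = 14.07 mol
Step 2:
n(Z) available = 14.07 mol
n(G) = 989.0 / 229.50 = 4.309 mol
n/ν → Z: 4.690, G: 4.309; G is limiting.
n(E) = (3/1) × 4.309 = 12.93 mol
mass = 12.93 × 339.70 = 4392 g

4390 g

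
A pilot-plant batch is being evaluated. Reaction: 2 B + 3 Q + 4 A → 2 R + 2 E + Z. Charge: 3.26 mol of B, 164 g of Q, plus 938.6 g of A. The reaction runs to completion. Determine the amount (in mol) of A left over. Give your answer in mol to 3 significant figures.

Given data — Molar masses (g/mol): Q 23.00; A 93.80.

n(B) = 3.260 mol
n(Q) = 164.0 / 23.00 = 7.130 mol
n(A) = 938.6 / 93.80 = 10.01 mol
n/ν → B: 1.630, Q: 2.377, A: 2.503; B is limiting.
A consumed = (4/2) × 3.260 = 6.520 mol
A remaining = 10.01 − 6.520 = 3.490 mol

3.49 mol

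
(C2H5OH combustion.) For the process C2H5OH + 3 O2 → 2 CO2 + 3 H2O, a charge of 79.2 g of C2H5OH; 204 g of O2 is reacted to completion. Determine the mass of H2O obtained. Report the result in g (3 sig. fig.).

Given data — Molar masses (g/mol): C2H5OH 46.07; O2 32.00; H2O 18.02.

n(C2H5OH) = 79.20 / 46.07 = 1.719 mol
n(O2) = 204.0 / 32.00 = 6.375 mol
n/ν for C2H5OH = 1.719/1 = 1.719
n/ν for O2 = 6.375/3 = 2.125
Smallest n/ν is C2H5OH → limiting reagent.
n(H2O) = (3/1) × 1.719 = 5.157 mol
mass = 5.157 × 18.02 = 92.93 g

92.9 g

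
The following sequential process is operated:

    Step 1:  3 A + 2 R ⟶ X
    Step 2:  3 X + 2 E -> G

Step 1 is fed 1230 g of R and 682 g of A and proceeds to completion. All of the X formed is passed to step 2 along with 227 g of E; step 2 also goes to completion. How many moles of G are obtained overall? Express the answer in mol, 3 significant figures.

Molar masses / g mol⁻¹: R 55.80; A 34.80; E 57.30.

1.98 mol

Step 1:
n(R) = 1230 / 55.80 = 22.04 mol
n(A) = 682.0 / 34.80 = 19.60 mol
n/ν for R = 22.04/2 = 11.02
n/ν for A = 19.60/3 = 6.533
Smallest n/ν is A → limiting reagent.
n(X) produced = (1/3) × 19.60 = 6.533 mol
Step 2:
n(X) available = 6.533 mol
n(E) = 227.0 / 57.30 = 3.962 mol
n/ν for X = 6.533/3 = 2.178
n/ν for E = 3.962/2 = 1.981
Smallest n/ν is E → limiting reagent.
n(G) = (1/2) × 3.962 = 1.981 mol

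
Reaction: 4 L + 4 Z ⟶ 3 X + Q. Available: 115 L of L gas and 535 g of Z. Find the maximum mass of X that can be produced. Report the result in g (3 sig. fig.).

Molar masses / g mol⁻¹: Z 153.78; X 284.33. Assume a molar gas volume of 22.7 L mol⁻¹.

n(L) = 115.0 / 22.7 = 5.066 mol
n(Z) = 535.0 / 153.78 = 3.479 mol
n/ν for L = 5.066/4 = 1.267
n/ν for Z = 3.479/4 = 0.8698
Smallest n/ν is Z → limiting reagent.
n(X) = (3/4) × 3.479 = 2.609 mol
mass = 2.609 × 284.33 = 741.8 g

742 g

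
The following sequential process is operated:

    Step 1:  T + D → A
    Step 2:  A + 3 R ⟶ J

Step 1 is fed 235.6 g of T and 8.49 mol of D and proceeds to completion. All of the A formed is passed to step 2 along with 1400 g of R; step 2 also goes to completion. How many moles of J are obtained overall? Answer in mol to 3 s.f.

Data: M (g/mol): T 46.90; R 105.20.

Step 1:
n(T) = 235.6 / 46.90 = 5.023 mol
n(D) = 8.490 mol
n/ν → T: 5.023, D: 8.490; T is limiting.
n(A) produced = (1/1) × 5.023 = 5.023 mol
Step 2:
n(A) available = 5.023 mol
n(R) = 1400 / 105.20 = 13.31 mol
n/ν → A: 5.023, R: 4.437; R is limiting.
n(J) = (1/3) × 13.31 = 4.437 mol

4.44 mol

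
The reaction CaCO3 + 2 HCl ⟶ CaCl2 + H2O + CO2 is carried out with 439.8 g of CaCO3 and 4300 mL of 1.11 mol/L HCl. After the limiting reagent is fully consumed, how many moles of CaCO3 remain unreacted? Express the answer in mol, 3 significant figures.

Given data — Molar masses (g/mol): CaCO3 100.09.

n(CaCO3) = 439.8 / 100.09 = 4.394 mol
n(HCl) = 1.11 × 4300/1000 = 4.773 mol
n/ν for CaCO3 = 4.394/1 = 4.394
n/ν for HCl = 4.773/2 = 2.387
Smallest n/ν is HCl → limiting reagent.
CaCO3 consumed = (1/2) × 4.773 = 2.387 mol
CaCO3 remaining = 4.394 − 2.387 = 2.007 mol

2.01 mol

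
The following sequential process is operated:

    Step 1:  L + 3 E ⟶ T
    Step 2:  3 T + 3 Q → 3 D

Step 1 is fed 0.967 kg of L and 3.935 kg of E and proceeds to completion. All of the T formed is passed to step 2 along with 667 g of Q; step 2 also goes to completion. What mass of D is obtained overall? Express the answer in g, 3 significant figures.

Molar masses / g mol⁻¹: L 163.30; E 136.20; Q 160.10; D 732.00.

Step 1:
n(L) = 0.9670×1000 / 163.30 = 5.922 mol
n(E) = 3.935×1000 / 136.20 = 28.89 mol
n/ν for L = 5.922/1 = 5.922
n/ν for E = 28.89/3 = 9.630
Smallest n/ν is L → limiting reagent.
n(T) produced = (1/1) × 5.922 = 5.922 mol
Step 2:
n(T) available = 5.922 mol
n(Q) = 667.0 / 160.10 = 4.166 mol
n/ν for T = 5.922/3 = 1.974
n/ν for Q = 4.166/3 = 1.389
Smallest n/ν is Q → limiting reagent.
n(D) = (3/3) × 4.166 = 4.166 mol
mass = 4.166 × 732.00 = 3050 g

3050 g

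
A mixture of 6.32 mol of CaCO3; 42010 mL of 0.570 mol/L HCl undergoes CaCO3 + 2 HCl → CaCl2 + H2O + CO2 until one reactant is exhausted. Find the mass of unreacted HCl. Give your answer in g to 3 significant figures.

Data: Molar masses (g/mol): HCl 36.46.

n(CaCO3) = 6.320 mol
n(HCl) = 0.570 × 42010/1000 = 23.95 mol
n/ν for CaCO3 = 6.320/1 = 6.320
n/ν for HCl = 23.95/2 = 11.98
Smallest n/ν is CaCO3 → limiting reagent.
HCl consumed = (2/1) × 6.320 = 12.64 mol
HCl remaining = 23.95 − 12.64 = 11.31 mol
mass = 11.31 × 36.46 = 412.4 g

412 g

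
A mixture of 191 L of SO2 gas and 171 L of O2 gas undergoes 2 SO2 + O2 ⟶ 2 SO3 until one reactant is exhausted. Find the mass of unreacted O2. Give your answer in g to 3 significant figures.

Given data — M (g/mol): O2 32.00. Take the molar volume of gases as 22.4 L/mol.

108 g

n(SO2) = 191.0 / 22.4 = 8.527 mol
n(O2) = 171.0 / 22.4 = 7.634 mol
n/ν for SO2 = 8.527/2 = 4.264
n/ν for O2 = 7.634/1 = 7.634
Smallest n/ν is SO2 → limiting reagent.
O2 consumed = (1/2) × 8.527 = 4.264 mol
O2 remaining = 7.634 − 4.264 = 3.370 mol
mass = 3.370 × 32.00 = 107.8 g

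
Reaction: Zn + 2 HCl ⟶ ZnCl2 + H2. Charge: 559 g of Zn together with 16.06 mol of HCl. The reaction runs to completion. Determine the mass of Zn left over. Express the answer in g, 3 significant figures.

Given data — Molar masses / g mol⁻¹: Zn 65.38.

34.0 g

n(Zn) = 559.0 / 65.38 = 8.550 mol
n(HCl) = 16.06 mol
n/ν for Zn = 8.550/1 = 8.550
n/ν for HCl = 16.06/2 = 8.030
Smallest n/ν is HCl → limiting reagent.
Zn consumed = (1/2) × 16.06 = 8.030 mol
Zn remaining = 8.550 − 8.030 = 0.5200 mol
mass = 0.5200 × 65.38 = 34.00 g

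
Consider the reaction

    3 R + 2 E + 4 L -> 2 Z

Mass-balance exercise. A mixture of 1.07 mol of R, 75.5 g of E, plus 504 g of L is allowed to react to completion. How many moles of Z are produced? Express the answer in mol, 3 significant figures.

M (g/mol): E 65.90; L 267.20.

n(R) = 1.070 mol
n(E) = 75.50 / 65.90 = 1.146 mol
n(L) = 504.0 / 267.20 = 1.886 mol
n/ν → R: 0.3567, E: 0.5730, L: 0.4715; R is limiting.
n(Z) = (2/3) × 1.070 = 0.7133 mol

0.713 mol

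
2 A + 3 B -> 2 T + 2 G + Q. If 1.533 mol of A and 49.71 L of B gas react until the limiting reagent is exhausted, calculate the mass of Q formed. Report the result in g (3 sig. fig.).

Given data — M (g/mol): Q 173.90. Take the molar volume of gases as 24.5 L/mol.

n(A) = 1.533 mol
n(B) = 49.71 / 24.5 = 2.029 mol
n/ν for A = 1.533/2 = 0.7665
n/ν for B = 2.029/3 = 0.6763
Smallest n/ν is B → limiting reagent.
n(Q) = (1/3) × 2.029 = 0.6763 mol
mass = 0.6763 × 173.90 = 117.6 g

118 g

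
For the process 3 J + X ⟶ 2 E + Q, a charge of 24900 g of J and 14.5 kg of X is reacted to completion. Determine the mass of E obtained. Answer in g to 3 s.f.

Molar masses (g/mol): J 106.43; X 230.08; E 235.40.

29700 g

n(J) = 24900 / 106.43 = 234.0 mol
n(X) = 14.50×1000 / 230.08 = 63.02 mol
n/ν for J = 234.0/3 = 78.00
n/ν for X = 63.02/1 = 63.02
Smallest n/ν is X → limiting reagent.
n(E) = (2/1) × 63.02 = 126.0 mol
mass = 126.0 × 235.40 = 29660 g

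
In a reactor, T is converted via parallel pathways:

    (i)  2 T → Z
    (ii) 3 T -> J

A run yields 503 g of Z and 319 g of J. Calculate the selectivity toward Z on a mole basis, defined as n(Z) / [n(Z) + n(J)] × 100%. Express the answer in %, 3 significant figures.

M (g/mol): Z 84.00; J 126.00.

n(Z) = 503 / 84.00 = 5.988 mol
n(J) = 319 / 126.00 = 2.532 mol
selectivity = 5.988/(5.988+2.532) × 100 = 70.28 %

70.3 %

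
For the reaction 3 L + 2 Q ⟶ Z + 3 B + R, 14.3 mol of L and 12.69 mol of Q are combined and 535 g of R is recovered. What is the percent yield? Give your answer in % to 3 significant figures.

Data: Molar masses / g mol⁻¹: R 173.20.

64.8 %

n(L) = 14.30 mol
n(Q) = 12.69 mol
n/ν for L = 14.30/3 = 4.767
n/ν for Q = 12.69/2 = 6.345
Smallest n/ν is L → limiting reagent.
theoretical n(R) = (1/3) × 14.30 = 4.767 mol → 825.6 g
% yield = 535 / 825.6 × 100 = 64.80 %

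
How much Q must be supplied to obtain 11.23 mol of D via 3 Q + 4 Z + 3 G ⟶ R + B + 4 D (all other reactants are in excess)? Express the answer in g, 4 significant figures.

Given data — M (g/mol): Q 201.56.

1698 g

n(D) = 11.23 mol
n(Q) = (3/4) × 11.23 = 8.423 mol
mass = 8.423 × 201.56 = 1698 g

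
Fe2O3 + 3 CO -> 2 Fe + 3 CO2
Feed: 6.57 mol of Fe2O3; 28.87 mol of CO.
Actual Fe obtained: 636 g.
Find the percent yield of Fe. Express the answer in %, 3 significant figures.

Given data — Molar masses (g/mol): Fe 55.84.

86.7 %

n(Fe2O3) = 6.570 mol
n(CO) = 28.87 mol
n/ν for Fe2O3 = 6.570/1 = 6.570
n/ν for CO = 28.87/3 = 9.623
Smallest n/ν is Fe2O3 → limiting reagent.
theoretical n(Fe) = (2/1) × 6.570 = 13.14 mol → 733.7 g
% yield = 636 / 733.7 × 100 = 86.68 %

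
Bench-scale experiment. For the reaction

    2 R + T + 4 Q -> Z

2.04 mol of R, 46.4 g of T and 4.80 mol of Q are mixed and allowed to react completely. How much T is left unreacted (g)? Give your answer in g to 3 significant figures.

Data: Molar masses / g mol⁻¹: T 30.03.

15.8 g

n(R) = 2.040 mol
n(T) = 46.40 / 30.03 = 1.545 mol
n(Q) = 4.800 mol
n/ν → R: 1.020, T: 1.545, Q: 1.200; R is limiting.
T consumed = (1/2) × 2.040 = 1.020 mol
T remaining = 1.545 − 1.020 = 0.5250 mol
mass = 0.5250 × 30.03 = 15.77 g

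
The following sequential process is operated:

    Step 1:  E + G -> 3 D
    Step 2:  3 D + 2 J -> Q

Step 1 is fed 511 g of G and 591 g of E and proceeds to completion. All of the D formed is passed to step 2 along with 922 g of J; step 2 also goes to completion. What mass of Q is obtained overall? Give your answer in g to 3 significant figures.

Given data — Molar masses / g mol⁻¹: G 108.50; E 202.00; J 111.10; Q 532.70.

1560 g

Step 1:
n(G) = 511.0 / 108.50 = 4.710 mol
n(E) = 591.0 / 202.00 = 2.926 mol
n/ν for G = 4.710/1 = 4.710
n/ν for E = 2.926/1 = 2.926
Smallest n/ν is E → limiting reagent.
n(D) produced = (3/1) × 2.926 = 8.778 mol
Step 2:
n(D) available = 8.778 mol
n(J) = 922.0 / 111.10 = 8.299 mol
n/ν for D = 8.778/3 = 2.926
n/ν for J = 8.299/2 = 4.150
Smallest n/ν is D → limiting reagent.
n(Q) = (1/3) × 8.778 = 2.926 mol
mass = 2.926 × 532.70 = 1559 g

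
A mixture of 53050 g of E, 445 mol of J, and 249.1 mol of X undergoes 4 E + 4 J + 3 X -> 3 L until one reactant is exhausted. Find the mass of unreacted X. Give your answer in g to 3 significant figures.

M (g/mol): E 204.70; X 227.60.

12500 g

n(E) = 53050 / 204.70 = 259.2 mol
n(J) = 445.0 mol
n(X) = 249.1 mol
n/ν for E = 259.2/4 = 64.80
n/ν for J = 445.0/4 = 111.3
n/ν for X = 249.1/3 = 83.03
Smallest n/ν is E → limiting reagent.
X consumed = (3/4) × 259.2 = 194.4 mol
X remaining = 249.1 − 194.4 = 54.70 mol
mass = 54.70 × 227.60 = 12450 g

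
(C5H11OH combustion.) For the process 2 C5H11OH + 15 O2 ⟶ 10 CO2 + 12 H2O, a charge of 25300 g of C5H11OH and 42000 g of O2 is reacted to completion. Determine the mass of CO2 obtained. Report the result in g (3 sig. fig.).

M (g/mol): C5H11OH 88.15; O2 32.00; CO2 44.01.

n(C5H11OH) = 25300 / 88.15 = 287.0 mol
n(O2) = 42000 / 32.00 = 1313 mol
n/ν for C5H11OH = 287.0/2 = 143.5
n/ν for O2 = 1313/15 = 87.53
Smallest n/ν is O2 → limiting reagent.
n(CO2) = (10/15) × 1313 = 875.3 mol
mass = 875.3 × 44.01 = 38520 g

38500 g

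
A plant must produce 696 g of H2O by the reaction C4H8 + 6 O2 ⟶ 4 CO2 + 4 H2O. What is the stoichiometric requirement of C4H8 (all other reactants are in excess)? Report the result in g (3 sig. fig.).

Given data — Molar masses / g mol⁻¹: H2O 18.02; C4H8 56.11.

542 g

n(H2O) = 696 / 18.02 = 38.62 mol
n(C4H8) = (1/4) × 38.62 = 9.655 mol
mass = 9.655 × 56.11 = 541.7 g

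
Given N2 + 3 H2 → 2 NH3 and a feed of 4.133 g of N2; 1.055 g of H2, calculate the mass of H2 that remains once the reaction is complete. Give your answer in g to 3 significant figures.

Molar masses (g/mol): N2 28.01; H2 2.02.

0.161 g

n(N2) = 4.133 / 28.01 = 0.1476 mol
n(H2) = 1.055 / 2.02 = 0.5223 mol
n/ν → N2: 0.1476, H2: 0.1741; N2 is limiting.
H2 consumed = (3/1) × 0.1476 = 0.4428 mol
H2 remaining = 0.5223 − 0.4428 = 0.07950 mol
mass = 0.07950 × 2.02 = 0.1606 g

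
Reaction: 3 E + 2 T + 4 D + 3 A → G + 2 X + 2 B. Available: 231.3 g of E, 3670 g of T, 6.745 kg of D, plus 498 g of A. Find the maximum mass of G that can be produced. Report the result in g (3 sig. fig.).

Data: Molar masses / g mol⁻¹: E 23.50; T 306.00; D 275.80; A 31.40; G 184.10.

n(E) = 231.3 / 23.50 = 9.843 mol
n(T) = 3670 / 306.00 = 11.99 mol
n(D) = 6.745×1000 / 275.80 = 24.46 mol
n(A) = 498.0 / 31.40 = 15.86 mol
n/ν → E: 3.281, T: 5.995, D: 6.115, A: 5.287; E is limiting.
n(G) = (1/3) × 9.843 = 3.281 mol
mass = 3.281 × 184.10 = 604.0 g

604 g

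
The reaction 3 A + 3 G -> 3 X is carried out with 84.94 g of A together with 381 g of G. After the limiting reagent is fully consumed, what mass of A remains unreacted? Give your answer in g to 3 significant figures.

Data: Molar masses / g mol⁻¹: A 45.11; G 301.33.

n(A) = 84.94 / 45.11 = 1.883 mol
n(G) = 381.0 / 301.33 = 1.264 mol
n/ν for A = 1.883/3 = 0.6277
n/ν for G = 1.264/3 = 0.4213
Smallest n/ν is G → limiting reagent.
A consumed = (3/3) × 1.264 = 1.264 mol
A remaining = 1.883 − 1.264 = 0.6190 mol
mass = 0.6190 × 45.11 = 27.92 g

27.9 g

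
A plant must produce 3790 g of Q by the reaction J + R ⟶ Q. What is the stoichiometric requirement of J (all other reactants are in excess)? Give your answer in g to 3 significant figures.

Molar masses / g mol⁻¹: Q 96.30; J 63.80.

n(Q) = 3790 / 96.30 = 39.36 mol
n(J) = (1/1) × 39.36 = 39.36 mol
mass = 39.36 × 63.80 = 2511 g

2510 g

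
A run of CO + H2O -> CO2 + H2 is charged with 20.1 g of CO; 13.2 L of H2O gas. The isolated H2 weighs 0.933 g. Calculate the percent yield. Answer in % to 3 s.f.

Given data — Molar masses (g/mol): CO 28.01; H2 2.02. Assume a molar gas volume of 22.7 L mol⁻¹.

79.4 %

n(CO) = 20.10 / 28.01 = 0.7176 mol
n(H2O) = 13.20 / 22.7 = 0.5815 mol
n/ν for CO = 0.7176/1 = 0.7176
n/ν for H2O = 0.5815/1 = 0.5815
Smallest n/ν is H2O → limiting reagent.
theoretical n(H2) = (1/1) × 0.5815 = 0.5815 mol → 1.175 g
% yield = 0.933 / 1.175 × 100 = 79.40 %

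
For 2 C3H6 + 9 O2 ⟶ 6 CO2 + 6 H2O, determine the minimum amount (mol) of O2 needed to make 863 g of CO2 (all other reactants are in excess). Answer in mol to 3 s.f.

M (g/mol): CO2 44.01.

29.4 mol

n(CO2) = 863 / 44.01 = 19.61 mol
n(O2) = (9/6) × 19.61 = 29.42 mol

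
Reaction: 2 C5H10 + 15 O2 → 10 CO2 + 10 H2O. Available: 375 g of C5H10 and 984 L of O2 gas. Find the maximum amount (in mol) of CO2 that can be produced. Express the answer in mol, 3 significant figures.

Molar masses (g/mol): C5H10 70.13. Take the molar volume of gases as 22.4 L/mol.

26.7 mol

n(C5H10) = 375.0 / 70.13 = 5.347 mol
n(O2) = 984.0 / 22.4 = 43.93 mol
n/ν for C5H10 = 5.347/2 = 2.674
n/ν for O2 = 43.93/15 = 2.929
Smallest n/ν is C5H10 → limiting reagent.
n(CO2) = (10/2) × 5.347 = 26.74 mol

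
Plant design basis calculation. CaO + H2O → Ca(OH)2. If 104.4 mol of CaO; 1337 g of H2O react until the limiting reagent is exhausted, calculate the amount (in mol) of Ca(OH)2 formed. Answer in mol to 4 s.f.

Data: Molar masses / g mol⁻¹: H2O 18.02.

74.20 mol

n(CaO) = 104.4 mol
n(H2O) = 1337 / 18.02 = 74.20 mol
n/ν for CaO = 104.4/1 = 104.4
n/ν for H2O = 74.20/1 = 74.20
Smallest n/ν is H2O → limiting reagent.
n(Ca(OH)2) = (1/1) × 74.20 = 74.20 mol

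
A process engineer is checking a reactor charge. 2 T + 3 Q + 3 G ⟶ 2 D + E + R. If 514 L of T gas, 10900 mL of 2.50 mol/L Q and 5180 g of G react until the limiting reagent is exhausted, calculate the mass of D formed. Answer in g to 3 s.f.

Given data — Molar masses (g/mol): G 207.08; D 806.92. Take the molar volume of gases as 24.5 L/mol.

13500 g

n(T) = 514.0 / 24.5 = 20.98 mol
n(Q) = 2.50 × 10900/1000 = 27.25 mol
n(G) = 5180 / 207.08 = 25.01 mol
n/ν for T = 20.98/2 = 10.49
n/ν for Q = 27.25/3 = 9.083
n/ν for G = 25.01/3 = 8.337
Smallest n/ν is G → limiting reagent.
n(D) = (2/3) × 25.01 = 16.67 mol
mass = 16.67 × 806.92 = 13450 g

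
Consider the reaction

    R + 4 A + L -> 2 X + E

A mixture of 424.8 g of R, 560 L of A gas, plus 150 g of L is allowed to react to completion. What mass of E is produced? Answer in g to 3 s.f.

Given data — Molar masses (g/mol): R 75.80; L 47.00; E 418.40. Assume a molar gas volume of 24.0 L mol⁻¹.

1340 g

n(R) = 424.8 / 75.80 = 5.604 mol
n(A) = 560.0 / 24.0 = 23.33 mol
n(L) = 150.0 / 47.00 = 3.191 mol
n/ν for R = 5.604/1 = 5.604
n/ν for A = 23.33/4 = 5.833
n/ν for L = 3.191/1 = 3.191
Smallest n/ν is L → limiting reagent.
n(E) = (1/1) × 3.191 = 3.191 mol
mass = 3.191 × 418.40 = 1335 g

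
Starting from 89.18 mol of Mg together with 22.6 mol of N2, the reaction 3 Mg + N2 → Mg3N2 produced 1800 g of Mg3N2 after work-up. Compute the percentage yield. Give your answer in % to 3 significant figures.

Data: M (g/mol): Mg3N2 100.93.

n(Mg) = 89.18 mol
n(N2) = 22.60 mol
n/ν for Mg = 89.18/3 = 29.73
n/ν for N2 = 22.60/1 = 22.60
Smallest n/ν is N2 → limiting reagent.
theoretical n(Mg3N2) = (1/1) × 22.60 = 22.60 mol → 2281 g
% yield = 1800 / 2281 × 100 = 78.91 %

78.9 %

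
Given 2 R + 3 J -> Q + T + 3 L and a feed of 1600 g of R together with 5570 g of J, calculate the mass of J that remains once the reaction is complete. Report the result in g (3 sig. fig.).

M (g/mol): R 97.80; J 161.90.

1600 g

n(R) = 1600 / 97.80 = 16.36 mol
n(J) = 5570 / 161.90 = 34.40 mol
n/ν for R = 16.36/2 = 8.180
n/ν for J = 34.40/3 = 11.47
Smallest n/ν is R → limiting reagent.
J consumed = (3/2) × 16.36 = 24.54 mol
J remaining = 34.40 − 24.54 = 9.860 mol
mass = 9.860 × 161.90 = 1596 g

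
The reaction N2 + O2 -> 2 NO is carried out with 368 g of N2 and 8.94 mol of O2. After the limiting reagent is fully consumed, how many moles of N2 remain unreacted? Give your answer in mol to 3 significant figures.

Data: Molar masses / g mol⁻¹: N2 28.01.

4.20 mol

n(N2) = 368.0 / 28.01 = 13.14 mol
n(O2) = 8.940 mol
n/ν for N2 = 13.14/1 = 13.14
n/ν for O2 = 8.940/1 = 8.940
Smallest n/ν is O2 → limiting reagent.
N2 consumed = (1/1) × 8.940 = 8.940 mol
N2 remaining = 13.14 − 8.940 = 4.200 mol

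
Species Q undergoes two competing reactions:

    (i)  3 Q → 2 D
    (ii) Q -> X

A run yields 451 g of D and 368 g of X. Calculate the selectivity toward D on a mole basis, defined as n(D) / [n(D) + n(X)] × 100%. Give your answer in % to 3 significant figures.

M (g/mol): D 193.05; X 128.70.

n(D) = 451 / 193.05 = 2.336 mol
n(X) = 368 / 128.70 = 2.859 mol
selectivity = 2.336/(2.336+2.859) × 100 = 44.97 %

45.0 %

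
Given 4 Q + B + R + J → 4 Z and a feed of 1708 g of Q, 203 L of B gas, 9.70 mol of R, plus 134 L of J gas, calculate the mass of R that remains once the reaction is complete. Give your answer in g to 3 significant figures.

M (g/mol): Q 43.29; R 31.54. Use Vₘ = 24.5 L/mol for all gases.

n(Q) = 1708 / 43.29 = 39.45 mol
n(B) = 203.0 / 24.5 = 8.286 mol
n(R) = 9.700 mol
n(J) = 134.0 / 24.5 = 5.469 mol
n/ν → Q: 9.863, B: 8.286, R: 9.700, J: 5.469; J is limiting.
R consumed = (1/1) × 5.469 = 5.469 mol
R remaining = 9.700 − 5.469 = 4.231 mol
mass = 4.231 × 31.54 = 133.4 g

133 g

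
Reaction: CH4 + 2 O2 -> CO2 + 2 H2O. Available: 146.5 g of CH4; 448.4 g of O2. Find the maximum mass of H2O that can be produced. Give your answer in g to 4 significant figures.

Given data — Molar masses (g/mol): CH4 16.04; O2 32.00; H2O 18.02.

252.5 g

n(CH4) = 146.5 / 16.04 = 9.133 mol
n(O2) = 448.4 / 32.00 = 14.01 mol
n/ν → CH4: 9.133, O2: 7.005; O2 is limiting.
n(H2O) = (2/2) × 14.01 = 14.01 mol
mass = 14.01 × 18.02 = 252.5 g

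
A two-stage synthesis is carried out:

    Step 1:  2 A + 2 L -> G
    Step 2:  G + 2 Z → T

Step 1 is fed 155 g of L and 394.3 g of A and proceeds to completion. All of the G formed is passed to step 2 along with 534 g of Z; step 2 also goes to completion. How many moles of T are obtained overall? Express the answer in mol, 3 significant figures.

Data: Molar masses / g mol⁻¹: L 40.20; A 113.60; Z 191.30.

1.40 mol

Step 1:
n(L) = 155.0 / 40.20 = 3.856 mol
n(A) = 394.3 / 113.60 = 3.471 mol
n/ν for L = 3.856/2 = 1.928
n/ν for A = 3.471/2 = 1.736
Smallest n/ν is A → limiting reagent.
n(G) produced = (1/2) × 3.471 = 1.736 mol
Step 2:
n(G) available = 1.736 mol
n(Z) = 534.0 / 191.30 = 2.791 mol
n/ν for G = 1.736/1 = 1.736
n/ν for Z = 2.791/2 = 1.396
Smallest n/ν is Z → limiting reagent.
n(T) = (1/2) × 2.791 = 1.396 mol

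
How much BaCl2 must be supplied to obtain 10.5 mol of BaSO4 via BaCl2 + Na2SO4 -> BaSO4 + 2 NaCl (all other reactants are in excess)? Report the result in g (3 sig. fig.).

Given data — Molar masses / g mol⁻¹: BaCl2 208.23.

2190 g

n(BaSO4) = 10.50 mol
n(BaCl2) = (1/1) × 10.50 = 10.50 mol
mass = 10.50 × 208.23 = 2186 g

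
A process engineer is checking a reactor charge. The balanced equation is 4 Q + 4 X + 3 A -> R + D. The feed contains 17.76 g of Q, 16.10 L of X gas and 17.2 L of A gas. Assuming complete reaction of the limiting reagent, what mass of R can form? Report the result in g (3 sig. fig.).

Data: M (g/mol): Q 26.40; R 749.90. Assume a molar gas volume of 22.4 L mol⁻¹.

n(Q) = 17.76 / 26.40 = 0.6727 mol
n(X) = 16.10 / 22.4 = 0.7188 mol
n(A) = 17.20 / 22.4 = 0.7679 mol
n/ν → Q: 0.1682, X: 0.1797, A: 0.2560; Q is limiting.
n(R) = (1/4) × 0.6727 = 0.1682 mol
mass = 0.1682 × 749.90 = 126.1 g

126 g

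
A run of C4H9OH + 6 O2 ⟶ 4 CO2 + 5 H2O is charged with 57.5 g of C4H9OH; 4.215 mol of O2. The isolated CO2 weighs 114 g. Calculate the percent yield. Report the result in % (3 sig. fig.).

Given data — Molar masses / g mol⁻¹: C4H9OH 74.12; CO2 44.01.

n(C4H9OH) = 57.50 / 74.12 = 0.7758 mol
n(O2) = 4.215 mol
n/ν for C4H9OH = 0.7758/1 = 0.7758
n/ν for O2 = 4.215/6 = 0.7025
Smallest n/ν is O2 → limiting reagent.
theoretical n(CO2) = (4/6) × 4.215 = 2.810 mol → 123.7 g
% yield = 114 / 123.7 × 100 = 92.16 %

92.2 %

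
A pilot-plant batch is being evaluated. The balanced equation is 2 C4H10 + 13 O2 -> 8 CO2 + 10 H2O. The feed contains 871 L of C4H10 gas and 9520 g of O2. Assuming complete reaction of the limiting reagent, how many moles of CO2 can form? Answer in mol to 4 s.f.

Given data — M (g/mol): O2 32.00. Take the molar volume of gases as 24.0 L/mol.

145.2 mol

n(C4H10) = 871.0 / 24.0 = 36.29 mol
n(O2) = 9520 / 32.00 = 297.5 mol
n/ν → C4H10: 18.15, O2: 22.88; C4H10 is limiting.
n(CO2) = (8/2) × 36.29 = 145.2 mol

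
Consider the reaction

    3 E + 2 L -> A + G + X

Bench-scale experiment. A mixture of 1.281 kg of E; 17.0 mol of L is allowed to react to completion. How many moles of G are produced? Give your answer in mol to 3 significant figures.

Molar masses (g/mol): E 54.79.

n(E) = 1.281×1000 / 54.79 = 23.38 mol
n(L) = 17.00 mol
n/ν for E = 23.38/3 = 7.793
n/ν for L = 17.00/2 = 8.500
Smallest n/ν is E → limiting reagent.
n(G) = (1/3) × 23.38 = 7.793 mol

7.79 mol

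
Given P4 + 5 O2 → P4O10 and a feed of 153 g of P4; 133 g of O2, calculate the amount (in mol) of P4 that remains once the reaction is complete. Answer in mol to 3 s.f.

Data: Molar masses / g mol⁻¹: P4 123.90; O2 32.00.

0.404 mol

n(P4) = 153.0 / 123.90 = 1.235 mol
n(O2) = 133.0 / 32.00 = 4.156 mol
n/ν → P4: 1.235, O2: 0.8312; O2 is limiting.
P4 consumed = (1/5) × 4.156 = 0.8312 mol
P4 remaining = 1.235 − 0.8312 = 0.4038 mol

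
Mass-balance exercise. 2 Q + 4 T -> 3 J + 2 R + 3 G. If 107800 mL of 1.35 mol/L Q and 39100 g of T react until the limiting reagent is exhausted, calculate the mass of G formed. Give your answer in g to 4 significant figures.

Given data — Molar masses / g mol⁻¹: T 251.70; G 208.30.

n(Q) = 1.35 × 107800/1000 = 145.5 mol
n(T) = 39100 / 251.70 = 155.3 mol
n/ν for Q = 145.5/2 = 72.75
n/ν for T = 155.3/4 = 38.83
Smallest n/ν is T → limiting reagent.
n(G) = (3/4) × 155.3 = 116.5 mol
mass = 116.5 × 208.30 = 24270 g

24270 g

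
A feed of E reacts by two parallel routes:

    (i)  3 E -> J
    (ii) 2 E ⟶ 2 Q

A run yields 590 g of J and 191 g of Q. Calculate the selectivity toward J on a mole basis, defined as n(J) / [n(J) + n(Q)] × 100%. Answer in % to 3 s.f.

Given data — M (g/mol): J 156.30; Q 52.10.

n(J) = 590 / 156.30 = 3.775 mol
n(Q) = 191 / 52.10 = 3.666 mol
selectivity = 3.775/(3.775+3.666) × 100 = 50.73 %

50.7 %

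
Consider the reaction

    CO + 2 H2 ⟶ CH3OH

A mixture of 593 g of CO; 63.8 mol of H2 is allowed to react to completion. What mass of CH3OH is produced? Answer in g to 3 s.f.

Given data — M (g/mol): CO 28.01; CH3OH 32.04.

n(CO) = 593.0 / 28.01 = 21.17 mol
n(H2) = 63.80 mol
n/ν for CO = 21.17/1 = 21.17
n/ν for H2 = 63.80/2 = 31.90
Smallest n/ν is CO → limiting reagent.
n(CH3OH) = (1/1) × 21.17 = 21.17 mol
mass = 21.17 × 32.04 = 678.3 g

678 g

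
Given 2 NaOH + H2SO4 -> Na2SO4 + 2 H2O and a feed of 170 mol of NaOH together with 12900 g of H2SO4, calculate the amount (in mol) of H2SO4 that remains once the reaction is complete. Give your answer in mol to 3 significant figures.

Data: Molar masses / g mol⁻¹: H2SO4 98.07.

n(NaOH) = 170.0 mol
n(H2SO4) = 12900 / 98.07 = 131.5 mol
n/ν for NaOH = 170.0/2 = 85.00
n/ν for H2SO4 = 131.5/1 = 131.5
Smallest n/ν is NaOH → limiting reagent.
H2SO4 consumed = (1/2) × 170.0 = 85.00 mol
H2SO4 remaining = 131.5 − 85.00 = 46.50 mol

46.5 mol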